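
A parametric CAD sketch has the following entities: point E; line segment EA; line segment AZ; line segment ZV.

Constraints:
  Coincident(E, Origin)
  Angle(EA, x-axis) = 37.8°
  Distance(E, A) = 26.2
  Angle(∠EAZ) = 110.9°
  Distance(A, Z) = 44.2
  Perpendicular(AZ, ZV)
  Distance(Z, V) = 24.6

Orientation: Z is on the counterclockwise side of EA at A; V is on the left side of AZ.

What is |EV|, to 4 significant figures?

53.55

E is at the origin; EA runs at 37.8° with length 26.2, so A = 26.2·(cos 37.8°, sin 37.8°) = (20.70, 16.06). ∠EAZ = 110.9°, so AZ runs at 37.8° + (180° − 110.9°) = 106.9° from the x-axis; with |AZ| = 44.2, Z = A + 44.2·(cos 106.9°, sin 106.9°) = (7.853, 58.35). AZ ⟂ ZV; with |ZV| = 24.6 on the left of AZ, V = Z + 24.6·(-0.9568, -0.2907) = (-15.68, 51.20). Then |EV| = |V − E| = 53.55.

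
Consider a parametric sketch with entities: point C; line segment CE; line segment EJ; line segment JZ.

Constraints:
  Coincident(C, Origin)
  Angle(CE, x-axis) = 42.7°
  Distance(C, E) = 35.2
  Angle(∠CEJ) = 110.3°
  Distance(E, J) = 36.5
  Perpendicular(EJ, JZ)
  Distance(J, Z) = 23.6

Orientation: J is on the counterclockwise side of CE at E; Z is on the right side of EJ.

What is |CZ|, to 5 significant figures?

74.686

C is at the origin; CE runs at 42.7° with length 35.2, so E = 35.2·(cos 42.7°, sin 42.7°) = (25.869, 23.871). ∠CEJ = 110.3°, so EJ runs at 42.7° + (180° − 110.3°) = 112.40° from the x-axis; with |EJ| = 36.5, J = E + 36.5·(cos 112.40°, sin 112.40°) = (11.960, 57.617). EJ ⟂ JZ; with |JZ| = 23.6 on the right of EJ, Z = J + 23.6·(0.92455, 0.38107) = (33.779, 66.610). Then |CZ| = |Z − C| = 74.686.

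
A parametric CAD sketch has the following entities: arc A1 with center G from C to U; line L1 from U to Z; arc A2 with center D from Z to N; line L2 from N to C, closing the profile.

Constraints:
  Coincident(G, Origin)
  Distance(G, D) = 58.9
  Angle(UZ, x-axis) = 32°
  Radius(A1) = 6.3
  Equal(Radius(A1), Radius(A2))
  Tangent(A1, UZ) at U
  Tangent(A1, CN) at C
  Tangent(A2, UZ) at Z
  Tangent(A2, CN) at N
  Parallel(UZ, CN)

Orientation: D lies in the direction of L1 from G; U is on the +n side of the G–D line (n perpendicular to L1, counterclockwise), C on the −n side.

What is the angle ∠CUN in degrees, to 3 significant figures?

77.9°

The slot axis is L1's direction at 32.0°, so u = (cos 32.0°, sin 32.0°) = (0.848, 0.530) and n = (−sin 32.0°, cos 32.0°) = (-0.530, 0.848). G is at the origin and D lies 58.9 along u from G, so D = 58.9·u = (50.0, 31.2). Tangency of A1 to both parallel lines with radius 6.3 puts U and C at G ± 6.3·n: U = (-3.34, 5.34), C = (3.34, -5.34). Equal radii place Z and N the same way about D: Z = D + 6.3·n = (46.6, 36.6), N = D − 6.3·n = (53.3, 25.9). Then cos ∠CUN = UC·UN / (|UC||UN|), giving 77.9°.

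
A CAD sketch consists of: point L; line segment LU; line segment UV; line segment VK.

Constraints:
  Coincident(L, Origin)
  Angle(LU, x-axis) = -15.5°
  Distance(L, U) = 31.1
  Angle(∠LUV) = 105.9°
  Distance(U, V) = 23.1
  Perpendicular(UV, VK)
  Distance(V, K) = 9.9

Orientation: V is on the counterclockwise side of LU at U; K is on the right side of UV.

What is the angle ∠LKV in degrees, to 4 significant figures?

38.46°

L is at the origin; LU runs at -15.5° with length 31.1, so U = 31.1·(cos -15.5°, sin -15.5°) = (29.97, -8.311). ∠LUV = 105.9°, so UV runs at -15.5° + (180° − 105.9°) = 58.60° from the x-axis; with |UV| = 23.1, V = U + 23.1·(cos 58.60°, sin 58.60°) = (42.00, 11.41). UV is perpendicular to VK; with |VK| = 9.9 on the right of UV, K = V + 9.9·(0.8536, -0.5210) = (50.45, 6.248). Then cos ∠LKV = KL·KV / (|KL||KV|), giving 38.46°.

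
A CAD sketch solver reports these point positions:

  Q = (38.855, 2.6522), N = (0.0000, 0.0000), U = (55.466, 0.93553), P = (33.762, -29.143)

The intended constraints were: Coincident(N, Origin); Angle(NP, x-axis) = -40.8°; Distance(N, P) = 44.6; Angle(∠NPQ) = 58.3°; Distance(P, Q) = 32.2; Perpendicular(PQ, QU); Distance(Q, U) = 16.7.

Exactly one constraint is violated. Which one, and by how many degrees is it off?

Perpendicular(PQ, QU) — off by 3.20°.

N = (0.00, 0.00) ✓; NP at -40.80° ✓; |NP| = 44.60 ✓; ∠NPQ = 58.30° ✓; |PQ| = 32.20 ✓; ∠(PQ, QU) = 86.80° ✗; |QU| = 16.70 ✓.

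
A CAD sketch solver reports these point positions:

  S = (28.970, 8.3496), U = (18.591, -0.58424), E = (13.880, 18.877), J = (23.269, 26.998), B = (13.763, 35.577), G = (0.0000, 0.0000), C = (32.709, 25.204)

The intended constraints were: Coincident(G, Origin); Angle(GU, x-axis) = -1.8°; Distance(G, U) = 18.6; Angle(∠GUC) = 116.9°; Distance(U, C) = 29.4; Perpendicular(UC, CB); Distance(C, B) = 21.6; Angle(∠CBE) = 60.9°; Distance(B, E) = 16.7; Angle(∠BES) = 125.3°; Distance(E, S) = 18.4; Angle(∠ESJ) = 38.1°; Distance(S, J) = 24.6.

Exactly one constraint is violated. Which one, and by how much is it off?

Distance(S, J) = 24.6 — off by 5.10.

G = (0.00, 0.00) ✓; GU at -1.800° ✓; |GU| = 18.60 ✓; ∠GUC = 116.9° ✓; |UC| = 29.40 ✓; ∠(UC, CB) = 90.00° ✓; |CB| = 21.60 ✓; ∠CBE = 60.90° ✓; |BE| = 16.70 ✓; ∠BES = 125.3° ✓; |ES| = 18.40 ✓; ∠ESJ = 38.10° ✓; |SJ| = 19.50 ✗.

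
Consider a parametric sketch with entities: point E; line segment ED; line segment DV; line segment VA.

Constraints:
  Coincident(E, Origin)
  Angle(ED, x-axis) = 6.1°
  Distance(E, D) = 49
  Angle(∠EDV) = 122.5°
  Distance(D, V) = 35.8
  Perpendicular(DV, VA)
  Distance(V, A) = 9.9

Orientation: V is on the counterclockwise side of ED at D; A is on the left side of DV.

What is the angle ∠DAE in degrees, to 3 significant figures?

42.3°

∠EDV = 122.5°, so DV runs at 6.1° + (180° − 122.5°) = 63.6° from the x-axis; with |DV| = 35.8, V = D + 35.8·(cos 63.6°, sin 63.6°) = (64.6, 37.3). DV is perpendicular to VA; with |VA| = 9.9 on the left of DV, A = V + 9.9·(-0.896, 0.445) = (55.8, 41.7). Then cos ∠DAE = AD·AE / (|AD||AE|), giving 42.3°.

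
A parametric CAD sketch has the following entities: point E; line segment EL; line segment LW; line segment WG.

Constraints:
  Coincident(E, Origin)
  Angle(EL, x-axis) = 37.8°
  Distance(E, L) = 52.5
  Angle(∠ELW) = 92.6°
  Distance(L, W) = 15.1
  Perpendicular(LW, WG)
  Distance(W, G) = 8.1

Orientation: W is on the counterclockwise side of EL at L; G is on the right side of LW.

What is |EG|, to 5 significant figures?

63.019

E is at the origin; EL runs at 37.8° with length 52.5, so L = 52.5·(cos 37.8°, sin 37.8°) = (41.483, 32.178). ∠ELW = 92.6°, so LW runs at 37.8° + (180° − 92.6°) = 125.20° from the x-axis; with |LW| = 15.1, W = L + 15.1·(cos 125.20°, sin 125.20°) = (32.779, 44.517). LW is perpendicular to WG; with |WG| = 8.1 on the right of LW, G = W + 8.1·(0.81714, 0.57643) = (39.398, 49.186). Then |EG| = |G − E| = 63.019.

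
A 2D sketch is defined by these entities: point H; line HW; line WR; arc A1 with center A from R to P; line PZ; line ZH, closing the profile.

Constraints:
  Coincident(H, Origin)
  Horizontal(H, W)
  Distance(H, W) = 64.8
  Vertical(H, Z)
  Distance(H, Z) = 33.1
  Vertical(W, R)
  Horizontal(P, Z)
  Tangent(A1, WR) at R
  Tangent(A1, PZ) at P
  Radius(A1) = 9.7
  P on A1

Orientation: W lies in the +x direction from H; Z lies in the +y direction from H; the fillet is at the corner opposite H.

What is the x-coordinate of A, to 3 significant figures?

55.1

H is at the origin; HW is horizontal with |HW| = 64.8 and W on the +x side, so W = (64.8, 0.00). HZ is vertical with |HZ| = 33.1 and Z on the +y side, so Z = (0.00, 33.1). The virtual corner opposite H is at (64.8, 33.1). A1 meets WR tangentially, so AR is at right angles to WR and the tangent condition forces AP to be normal to PZ, with radius 9.7, so the center A sits 9.7 in from both sides at A = (55.1, 23.4). So A.x = 55.1.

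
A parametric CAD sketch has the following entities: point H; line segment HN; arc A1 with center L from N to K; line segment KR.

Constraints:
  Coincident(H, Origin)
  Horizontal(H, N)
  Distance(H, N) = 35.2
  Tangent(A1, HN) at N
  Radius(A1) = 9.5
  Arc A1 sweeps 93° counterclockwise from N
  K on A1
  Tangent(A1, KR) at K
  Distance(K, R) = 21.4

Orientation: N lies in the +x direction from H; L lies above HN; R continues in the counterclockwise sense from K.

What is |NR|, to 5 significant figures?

32.465

On A1, N sits at bearing -90° from L; a 93° counterclockwise sweep puts K at bearing 3°, so K = L + 9.5·(cos 3°, sin 3°) = (44.687, 9.9972). A1 meets KR tangentially, so LK is at right angles to KR, so KR runs along (−sin 3°, cos 3°); with |KR| = 21.4, R = (43.567, 31.368). Then |NR| = |R − N| = 32.465.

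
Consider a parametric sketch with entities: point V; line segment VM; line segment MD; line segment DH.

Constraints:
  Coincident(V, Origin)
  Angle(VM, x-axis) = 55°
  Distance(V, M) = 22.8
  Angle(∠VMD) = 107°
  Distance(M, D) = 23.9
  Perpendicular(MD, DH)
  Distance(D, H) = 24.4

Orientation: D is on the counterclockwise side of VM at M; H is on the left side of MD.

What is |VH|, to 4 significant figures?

30.68

∠VMD = 107.0°, so MD runs at 55.0° + (180° − 107.0°) = 128.0° from the x-axis; with |MD| = 23.9, D = M + 23.9·(cos 128.0°, sin 128.0°) = (-1.637, 37.51). The perpendicularity gives DH at right angles to MD; with |DH| = 24.4 on the left of MD, H = D + 24.4·(-0.7880, -0.6157) = (-20.86, 22.49). Then |VH| = |H − V| = 30.68.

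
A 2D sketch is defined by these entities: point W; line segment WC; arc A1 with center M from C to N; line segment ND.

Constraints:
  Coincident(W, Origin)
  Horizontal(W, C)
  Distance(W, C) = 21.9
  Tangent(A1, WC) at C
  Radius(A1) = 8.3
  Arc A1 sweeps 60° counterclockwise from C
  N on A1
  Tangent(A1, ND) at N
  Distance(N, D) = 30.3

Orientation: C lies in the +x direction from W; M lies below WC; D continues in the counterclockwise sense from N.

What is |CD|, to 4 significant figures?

37.72

W is at the origin; WC is horizontal with |WC| = 21.9 and C on the +x side, so C = (21.90, 0.000). A1 meets WC tangentially, so MC is at right angles to WC, so M = C + (0, -8.3) = (21.90, -8.300). On A1, C sits at bearing 90° from M; a 60° counterclockwise sweep puts N at bearing 150°, so N = M + 8.3·(cos 150°, sin 150°) = (14.71, -4.150). Since A1 is tangent to ND there, MN ⟂ ND, so ND runs along (−sin 150°, cos 150°); with |ND| = 30.3, D = (-0.4380, -30.39). Then |CD| = |D − C| = 37.72.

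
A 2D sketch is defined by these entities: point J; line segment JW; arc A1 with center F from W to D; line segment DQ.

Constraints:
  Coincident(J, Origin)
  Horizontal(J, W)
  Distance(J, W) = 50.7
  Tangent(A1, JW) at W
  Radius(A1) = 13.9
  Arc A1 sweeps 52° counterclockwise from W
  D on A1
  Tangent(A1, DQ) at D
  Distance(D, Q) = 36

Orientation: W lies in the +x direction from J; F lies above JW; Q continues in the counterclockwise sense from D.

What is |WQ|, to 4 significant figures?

47.26

On A1, W sits at bearing -90° from F; a 52° counterclockwise sweep puts D at bearing -38°, so D = F + 13.9·(cos -38°, sin -38°) = (61.65, 5.342). A1 meets DQ tangentially, so FD is at right angles to DQ, so DQ runs along (−sin -38°, cos -38°); with |DQ| = 36.0, Q = (83.82, 33.71). Then |WQ| = |Q − W| = 47.26.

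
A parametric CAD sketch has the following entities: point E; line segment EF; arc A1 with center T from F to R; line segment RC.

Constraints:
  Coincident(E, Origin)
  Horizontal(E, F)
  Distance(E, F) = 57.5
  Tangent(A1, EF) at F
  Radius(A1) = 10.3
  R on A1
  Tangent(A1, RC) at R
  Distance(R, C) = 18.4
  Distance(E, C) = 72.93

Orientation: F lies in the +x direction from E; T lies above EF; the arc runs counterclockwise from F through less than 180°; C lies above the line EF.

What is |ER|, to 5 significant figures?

68.647

Checks: E = (0.00, 0.00) ✓; |TF| = 10.30 ✓; |TR| = 10.30 ✓; ∠(TR, RC) = 90.00° ✓; |RC| = 18.40 ✓; |EC| = 72.93 ✓.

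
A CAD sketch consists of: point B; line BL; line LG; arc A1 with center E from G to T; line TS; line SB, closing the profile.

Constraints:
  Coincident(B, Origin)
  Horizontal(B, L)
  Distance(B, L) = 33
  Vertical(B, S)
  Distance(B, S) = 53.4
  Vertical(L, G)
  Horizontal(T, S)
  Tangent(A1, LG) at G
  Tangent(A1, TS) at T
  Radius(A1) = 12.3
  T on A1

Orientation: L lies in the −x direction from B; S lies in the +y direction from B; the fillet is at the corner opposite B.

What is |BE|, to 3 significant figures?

46.0

B is at the origin; BL is horizontal with |BL| = 33.0 and L on the −x side, so L = (-33.0, 0.00). BS is vertical with |BS| = 53.4 and S on the +y side, so S = (0.00, 53.4). The virtual corner opposite B is at (-33.0, 53.4). A1 meets LG tangentially, so EG is at right angles to LG and since A1 is tangent to TS there, ET ⟂ TS, with radius 12.3, so the center E sits 12.3 in from both sides at E = (-20.7, 41.1). Then |BE| = |E − B| = 46.0.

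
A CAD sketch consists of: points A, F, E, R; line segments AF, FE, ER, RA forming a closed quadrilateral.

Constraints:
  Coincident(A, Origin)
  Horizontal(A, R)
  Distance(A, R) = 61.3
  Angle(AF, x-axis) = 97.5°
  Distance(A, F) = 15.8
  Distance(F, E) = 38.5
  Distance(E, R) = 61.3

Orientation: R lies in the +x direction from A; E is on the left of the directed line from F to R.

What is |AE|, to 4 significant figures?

50.97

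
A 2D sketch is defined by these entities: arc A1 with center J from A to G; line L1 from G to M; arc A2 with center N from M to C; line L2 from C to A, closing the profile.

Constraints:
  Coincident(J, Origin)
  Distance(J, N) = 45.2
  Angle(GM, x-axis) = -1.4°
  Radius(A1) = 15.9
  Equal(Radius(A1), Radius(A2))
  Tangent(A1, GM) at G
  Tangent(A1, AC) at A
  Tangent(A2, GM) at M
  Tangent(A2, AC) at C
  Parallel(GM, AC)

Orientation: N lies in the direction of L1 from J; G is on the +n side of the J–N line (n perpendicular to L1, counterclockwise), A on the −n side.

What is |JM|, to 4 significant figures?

47.92

Tangency of A1 to both parallel lines with radius 15.9 puts G and A at J ± 15.9·n: G = (0.3885, 15.90), A = (-0.3885, -15.90). Equal radii place M and C the same way about N: M = N + 15.9·n = (45.57, 14.79), C = N − 15.9·n = (44.80, -17.00). Then |JM| = |M − J| = 47.92.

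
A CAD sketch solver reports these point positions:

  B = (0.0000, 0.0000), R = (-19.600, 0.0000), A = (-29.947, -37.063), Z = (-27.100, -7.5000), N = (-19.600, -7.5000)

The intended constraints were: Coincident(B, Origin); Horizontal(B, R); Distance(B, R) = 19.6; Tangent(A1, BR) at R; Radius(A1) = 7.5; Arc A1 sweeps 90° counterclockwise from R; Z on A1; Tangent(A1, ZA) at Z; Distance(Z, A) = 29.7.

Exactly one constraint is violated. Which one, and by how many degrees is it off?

Tangent(A1, ZA) at Z — off by 5.50°.

B = (0.00, 0.00) ✓; B.y = 0.00, R.y = 0.00 ✓; |BR| = 19.60 ✓; ∠(NR, RB) = 90.00° ✓; |NR| = 7.500 ✓; bearing(N→Z) − bearing(N→R) = 90.00° ✓; |NZ| = 7.500 ✓; ∠(NZ, ZA) = 95.50° ✗; |ZA| = 29.70 ✓.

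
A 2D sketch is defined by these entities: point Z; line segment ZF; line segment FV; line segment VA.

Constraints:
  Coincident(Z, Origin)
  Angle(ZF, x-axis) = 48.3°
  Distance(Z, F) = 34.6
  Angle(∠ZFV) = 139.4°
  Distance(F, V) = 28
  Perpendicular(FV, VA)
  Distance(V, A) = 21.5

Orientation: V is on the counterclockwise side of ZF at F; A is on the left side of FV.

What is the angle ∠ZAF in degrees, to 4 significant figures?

38.59°

∠ZFV = 139.4°, so FV runs at 48.3° + (180° − 139.4°) = 88.90° from the x-axis; with |FV| = 28.0, V = F + 28.0·(cos 88.90°, sin 88.90°) = (23.55, 53.83). FV is perpendicular to VA; with |VA| = 21.5 on the left of FV, A = V + 21.5·(-0.9998, 0.01920) = (2.058, 54.24). Then cos ∠ZAF = AZ·AF / (|AZ||AF|), giving 38.59°.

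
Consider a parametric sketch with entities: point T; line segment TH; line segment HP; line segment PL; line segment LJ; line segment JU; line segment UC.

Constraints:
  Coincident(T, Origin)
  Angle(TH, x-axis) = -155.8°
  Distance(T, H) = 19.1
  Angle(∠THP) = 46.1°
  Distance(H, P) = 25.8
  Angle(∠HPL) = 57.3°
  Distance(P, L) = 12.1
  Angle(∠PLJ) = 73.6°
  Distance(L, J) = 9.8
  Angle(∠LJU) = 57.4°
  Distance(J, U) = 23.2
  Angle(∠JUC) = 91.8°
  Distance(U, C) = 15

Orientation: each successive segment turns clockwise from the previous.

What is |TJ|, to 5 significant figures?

10.995

∠HPL = 57.3° gives PL at -52.400° from the x-axis; with |PL| = 12.1, L = (-1.3417, 6.8737). ∠PLJ = 73.6° gives LJ at -158.80° from the x-axis; with |LJ| = 9.8, J = (-10.478, 3.3298). Then |TJ| = |J − T| = 10.995.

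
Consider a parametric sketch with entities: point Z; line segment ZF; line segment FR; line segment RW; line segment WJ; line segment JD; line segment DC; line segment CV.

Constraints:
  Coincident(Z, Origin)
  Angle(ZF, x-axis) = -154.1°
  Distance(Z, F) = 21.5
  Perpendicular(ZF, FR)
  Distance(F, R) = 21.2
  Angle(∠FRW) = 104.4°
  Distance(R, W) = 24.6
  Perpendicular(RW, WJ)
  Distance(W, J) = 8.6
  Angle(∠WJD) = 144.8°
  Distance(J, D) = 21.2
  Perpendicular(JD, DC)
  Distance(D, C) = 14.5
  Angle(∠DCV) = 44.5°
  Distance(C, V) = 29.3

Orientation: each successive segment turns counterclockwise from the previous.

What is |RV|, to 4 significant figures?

32.12

Z is at the origin; ZF runs at -154.1° with length 21.5, so F = (-19.34, -9.391). The perpendicularity gives FR at right angles to ZF, so FR runs at -64.10°; with |FR| = 21.2, R = (-10.08, -28.46). ∠FRW = 104.4° gives RW at 11.50° from the x-axis; with |RW| = 24.6, W = (14.03, -23.56). RW is perpendicular to WJ, so WJ runs at 101.5°; with |WJ| = 8.6, J = (12.31, -15.13). ∠WJD = 144.8° gives JD at 136.7° from the x-axis; with |JD| = 21.2, D = (-3.117, -0.5907). JD is perpendicular to DC, so DC runs at -133.3°; with |DC| = 14.5, C = (-13.06, -11.14). ∠DCV = 44.5° gives CV at 2.200° from the x-axis; with |CV| = 29.3, V = (16.22, -10.02). Then |RV| = |V − R| = 32.12.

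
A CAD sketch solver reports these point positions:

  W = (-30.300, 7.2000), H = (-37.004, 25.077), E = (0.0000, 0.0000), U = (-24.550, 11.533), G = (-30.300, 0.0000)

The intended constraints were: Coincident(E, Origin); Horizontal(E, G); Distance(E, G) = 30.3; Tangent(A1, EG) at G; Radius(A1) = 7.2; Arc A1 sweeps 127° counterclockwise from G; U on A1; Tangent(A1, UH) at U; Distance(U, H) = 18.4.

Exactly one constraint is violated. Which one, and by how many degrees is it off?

Tangent(A1, UH) at U — off by 5.60°.

E = (0.00, 0.00) ✓; E.y = 0.00, G.y = 0.00 ✓; |EG| = 30.30 ✓; ∠(WG, GE) = 90.00° ✓; |WG| = 7.200 ✓; bearing(W→U) − bearing(W→G) = 127.0° ✓; |WU| = 7.200 ✓; ∠(WU, UH) = 84.40° ✗; |UH| = 18.40 ✓.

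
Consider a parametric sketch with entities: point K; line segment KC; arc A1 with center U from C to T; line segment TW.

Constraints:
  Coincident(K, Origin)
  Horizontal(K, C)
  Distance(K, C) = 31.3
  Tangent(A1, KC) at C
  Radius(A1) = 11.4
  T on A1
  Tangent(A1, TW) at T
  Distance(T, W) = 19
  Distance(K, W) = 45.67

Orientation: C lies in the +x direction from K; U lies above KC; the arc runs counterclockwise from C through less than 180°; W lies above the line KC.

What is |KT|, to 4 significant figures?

44.53

Checks: ∠(UC, CK) = 90.00° ✓; |UT| = 11.40 ✓; ∠(UT, TW) = 90.00° ✓; |TW| = 19.00 ✓; |KW| = 45.67 ✓.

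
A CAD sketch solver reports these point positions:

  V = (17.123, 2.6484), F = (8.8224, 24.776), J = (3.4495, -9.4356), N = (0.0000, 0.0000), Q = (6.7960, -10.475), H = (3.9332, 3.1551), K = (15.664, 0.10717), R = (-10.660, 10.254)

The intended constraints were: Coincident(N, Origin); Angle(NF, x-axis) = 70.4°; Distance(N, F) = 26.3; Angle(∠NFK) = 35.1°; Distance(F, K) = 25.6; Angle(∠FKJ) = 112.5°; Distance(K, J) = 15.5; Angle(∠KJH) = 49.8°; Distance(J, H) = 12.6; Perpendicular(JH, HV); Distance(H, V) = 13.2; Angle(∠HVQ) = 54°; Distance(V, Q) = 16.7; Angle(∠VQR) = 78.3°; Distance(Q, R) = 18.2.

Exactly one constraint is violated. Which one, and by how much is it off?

Distance(Q, R) = 18.2 — off by 8.90.

N = (0.00, 0.00) ✓; NF at 70.40° ✓; |NF| = 26.30 ✓; ∠NFK = 35.10° ✓; |FK| = 25.60 ✓; ∠FKJ = 112.5° ✓; |KJ| = 15.50 ✓; ∠KJH = 49.80° ✓; |JH| = 12.60 ✓; ∠(JH, HV) = 90.00° ✓; |HV| = 13.20 ✓; ∠HVQ = 54.00° ✓; |VQ| = 16.70 ✓; ∠VQR = 78.30° ✓; |QR| = 27.10 ✗.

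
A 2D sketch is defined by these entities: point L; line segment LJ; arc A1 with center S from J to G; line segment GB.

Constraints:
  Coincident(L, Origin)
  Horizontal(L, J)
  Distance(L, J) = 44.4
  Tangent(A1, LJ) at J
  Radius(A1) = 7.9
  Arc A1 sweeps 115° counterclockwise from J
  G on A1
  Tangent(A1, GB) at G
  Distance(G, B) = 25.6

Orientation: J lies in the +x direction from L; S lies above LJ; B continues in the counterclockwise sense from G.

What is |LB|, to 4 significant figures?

53.35

On A1, J sits at bearing -90° from S; a 115° counterclockwise sweep puts G at bearing 25°, so G = S + 7.9·(cos 25°, sin 25°) = (51.56, 11.24). Tangency of A1 to GB means the radius SG is perpendicular to GB, so GB runs along (−sin 25°, cos 25°); with |GB| = 25.6, B = (40.74, 34.44). Then |LB| = |B − L| = 53.35.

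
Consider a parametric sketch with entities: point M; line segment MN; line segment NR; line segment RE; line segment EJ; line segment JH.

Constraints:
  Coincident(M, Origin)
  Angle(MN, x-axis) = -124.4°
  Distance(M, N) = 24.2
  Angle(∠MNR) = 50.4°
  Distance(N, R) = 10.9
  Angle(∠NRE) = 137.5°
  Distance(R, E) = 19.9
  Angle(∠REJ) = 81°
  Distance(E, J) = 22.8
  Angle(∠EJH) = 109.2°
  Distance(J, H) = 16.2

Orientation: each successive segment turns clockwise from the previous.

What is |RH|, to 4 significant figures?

25.39

M is at the origin; MN runs at -124.4° with length 24.2, so N = (-13.67, -19.97). ∠MNR = 50.4° gives NR at 106.0° from the x-axis; with |NR| = 10.9, R = (-16.68, -9.490). ∠NRE = 137.5° gives RE at 63.50° from the x-axis; with |RE| = 19.9, E = (-7.797, 8.319). ∠REJ = 81.0° gives EJ at -35.50° from the x-axis; with |EJ| = 22.8, J = (10.76, -4.921). ∠EJH = 109.2° gives JH at -106.3° from the x-axis; with |JH| = 16.2, H = (6.218, -20.47). Then |RH| = |H − R| = 25.39.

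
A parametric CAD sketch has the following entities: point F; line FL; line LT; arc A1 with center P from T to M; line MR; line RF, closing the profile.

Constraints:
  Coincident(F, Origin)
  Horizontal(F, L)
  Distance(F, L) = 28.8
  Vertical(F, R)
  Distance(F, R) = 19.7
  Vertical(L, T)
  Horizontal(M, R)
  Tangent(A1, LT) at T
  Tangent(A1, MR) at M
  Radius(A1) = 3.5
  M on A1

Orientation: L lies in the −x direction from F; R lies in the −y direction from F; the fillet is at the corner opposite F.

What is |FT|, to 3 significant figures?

33.0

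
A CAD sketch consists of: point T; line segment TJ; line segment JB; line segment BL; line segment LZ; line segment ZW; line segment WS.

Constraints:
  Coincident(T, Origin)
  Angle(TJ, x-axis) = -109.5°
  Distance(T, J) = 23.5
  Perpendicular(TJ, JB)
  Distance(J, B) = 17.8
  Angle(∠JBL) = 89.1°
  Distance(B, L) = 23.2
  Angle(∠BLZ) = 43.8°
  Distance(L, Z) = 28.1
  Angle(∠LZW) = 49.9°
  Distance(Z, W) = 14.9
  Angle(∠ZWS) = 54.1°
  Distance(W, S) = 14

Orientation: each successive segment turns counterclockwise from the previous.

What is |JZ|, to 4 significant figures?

3.113

T is at the origin; TJ runs at -109.5° with length 23.5, so J = (-7.844, -22.15). TJ is perpendicular to JB, so JB runs at -19.50°; with |JB| = 17.8, B = (8.935, -28.09). ∠JBL = 89.1° gives BL at 71.40° from the x-axis; with |BL| = 23.2, L = (16.33, -6.106). ∠BLZ = 43.8° gives LZ at -152.4° from the x-axis; with |LZ| = 28.1, Z = (-8.568, -19.12). Then |JZ| = |Z − J| = 3.113.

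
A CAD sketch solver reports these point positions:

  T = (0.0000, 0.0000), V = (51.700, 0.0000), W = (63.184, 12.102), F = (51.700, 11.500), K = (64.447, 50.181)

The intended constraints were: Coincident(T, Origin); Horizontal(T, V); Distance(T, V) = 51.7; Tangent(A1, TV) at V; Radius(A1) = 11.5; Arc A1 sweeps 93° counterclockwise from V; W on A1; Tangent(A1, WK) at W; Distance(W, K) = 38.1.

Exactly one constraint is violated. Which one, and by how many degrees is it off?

Tangent(A1, WK) at W — off by 4.90°.

T = (0.00, 0.00) ✓; T.y = 0.00, V.y = 0.00 ✓; |TV| = 51.70 ✓; ∠(FV, VT) = 90.00° ✓; |FV| = 11.50 ✓; bearing(F→W) − bearing(F→V) = 93.00° ✓; |FW| = 11.50 ✓; ∠(FW, WK) = 94.90° ✗; |WK| = 38.10 ✓.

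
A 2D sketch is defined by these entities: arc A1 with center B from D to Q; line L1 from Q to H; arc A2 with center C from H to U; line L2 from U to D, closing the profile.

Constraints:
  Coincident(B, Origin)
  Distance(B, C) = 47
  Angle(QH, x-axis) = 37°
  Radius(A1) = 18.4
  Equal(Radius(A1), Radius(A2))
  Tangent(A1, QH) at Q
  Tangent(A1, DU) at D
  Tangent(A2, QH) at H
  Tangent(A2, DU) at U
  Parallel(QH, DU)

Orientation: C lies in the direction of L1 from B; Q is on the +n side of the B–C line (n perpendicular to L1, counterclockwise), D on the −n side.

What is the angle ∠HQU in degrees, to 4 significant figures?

38.06°

The slot axis is L1's direction at 37.0°, so u = (cos 37.0°, sin 37.0°) = (0.7986, 0.6018) and n = (−sin 37.0°, cos 37.0°) = (-0.6018, 0.7986). B is at the origin and C lies 47.0 along u from B, so C = 47.0·u = (37.54, 28.29). Tangency of A1 to both parallel lines with radius 18.4 puts Q and D at B ± 18.4·n: Q = (-11.07, 14.69), D = (11.07, -14.69). Equal radii place H and U the same way about C: H = C + 18.4·n = (26.46, 42.98), U = C − 18.4·n = (48.61, 13.59). Then cos ∠HQU = QH·QU / (|QH||QU|), giving 38.06°.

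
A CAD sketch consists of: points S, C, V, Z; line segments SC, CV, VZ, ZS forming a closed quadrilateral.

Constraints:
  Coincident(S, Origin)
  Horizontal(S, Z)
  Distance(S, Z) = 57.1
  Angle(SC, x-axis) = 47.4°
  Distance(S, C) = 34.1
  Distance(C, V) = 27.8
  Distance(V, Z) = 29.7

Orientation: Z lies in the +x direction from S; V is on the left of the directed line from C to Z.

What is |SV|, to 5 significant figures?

58.320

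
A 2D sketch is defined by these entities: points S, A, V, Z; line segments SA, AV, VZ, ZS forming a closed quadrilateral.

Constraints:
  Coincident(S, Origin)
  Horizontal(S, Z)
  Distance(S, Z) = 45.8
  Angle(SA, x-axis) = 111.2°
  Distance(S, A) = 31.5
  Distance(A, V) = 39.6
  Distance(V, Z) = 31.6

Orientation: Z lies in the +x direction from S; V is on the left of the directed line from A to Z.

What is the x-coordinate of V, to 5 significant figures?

28.079

Checks: |AV| = 39.60 ✓; |VZ| = 31.60 ✓.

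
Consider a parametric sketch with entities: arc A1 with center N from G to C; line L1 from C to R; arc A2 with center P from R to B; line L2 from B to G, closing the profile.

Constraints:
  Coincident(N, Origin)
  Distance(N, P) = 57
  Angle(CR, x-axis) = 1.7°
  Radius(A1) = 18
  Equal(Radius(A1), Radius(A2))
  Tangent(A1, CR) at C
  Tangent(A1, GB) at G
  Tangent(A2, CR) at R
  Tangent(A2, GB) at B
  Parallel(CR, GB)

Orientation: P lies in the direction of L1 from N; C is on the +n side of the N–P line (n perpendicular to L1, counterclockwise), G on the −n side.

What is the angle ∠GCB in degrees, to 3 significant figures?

57.7°

Tangency of A1 to both parallel lines with radius 18.0 puts C and G at N ± 18.0·n: C = (-0.534, 18.0), G = (0.534, -18.0). Equal radii place R and B the same way about P: R = P + 18.0·n = (56.4, 19.7), B = P − 18.0·n = (57.5, -16.3). Then cos ∠GCB = CG·CB / (|CG||CB|), giving 57.7°.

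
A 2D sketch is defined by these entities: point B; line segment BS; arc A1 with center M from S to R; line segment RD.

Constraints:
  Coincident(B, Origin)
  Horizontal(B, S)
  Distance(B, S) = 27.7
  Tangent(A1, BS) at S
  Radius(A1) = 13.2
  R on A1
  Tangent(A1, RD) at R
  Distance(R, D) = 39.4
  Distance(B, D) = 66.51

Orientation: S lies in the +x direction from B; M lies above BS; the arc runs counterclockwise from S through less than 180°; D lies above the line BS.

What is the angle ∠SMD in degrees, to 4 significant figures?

162.0°

Checks: |BS| = 27.70 ✓; |MS| = 13.20 ✓; |MR| = 13.20 ✓; ∠(MR, RD) = 90.00° ✓; |RD| = 39.40 ✓; |BD| = 66.51 ✓.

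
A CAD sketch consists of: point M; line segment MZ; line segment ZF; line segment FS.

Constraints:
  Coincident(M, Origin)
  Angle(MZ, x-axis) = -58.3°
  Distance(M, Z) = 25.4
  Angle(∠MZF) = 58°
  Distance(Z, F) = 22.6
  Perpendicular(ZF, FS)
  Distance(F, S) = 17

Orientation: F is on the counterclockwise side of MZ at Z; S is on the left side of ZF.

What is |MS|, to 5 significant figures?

10.206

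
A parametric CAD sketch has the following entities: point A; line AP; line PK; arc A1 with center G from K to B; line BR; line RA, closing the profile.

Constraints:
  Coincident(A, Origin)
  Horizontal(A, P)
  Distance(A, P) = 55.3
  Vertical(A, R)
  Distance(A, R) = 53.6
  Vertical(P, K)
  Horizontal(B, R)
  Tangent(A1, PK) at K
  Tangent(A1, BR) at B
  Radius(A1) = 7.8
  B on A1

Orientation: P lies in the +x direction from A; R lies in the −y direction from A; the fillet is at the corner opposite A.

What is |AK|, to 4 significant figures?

71.80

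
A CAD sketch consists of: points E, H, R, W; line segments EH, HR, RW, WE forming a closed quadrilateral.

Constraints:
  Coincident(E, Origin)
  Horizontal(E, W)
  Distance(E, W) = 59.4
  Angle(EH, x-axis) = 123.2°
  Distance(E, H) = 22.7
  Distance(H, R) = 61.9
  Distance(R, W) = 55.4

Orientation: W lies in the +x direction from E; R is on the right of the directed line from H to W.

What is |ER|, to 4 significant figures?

39.33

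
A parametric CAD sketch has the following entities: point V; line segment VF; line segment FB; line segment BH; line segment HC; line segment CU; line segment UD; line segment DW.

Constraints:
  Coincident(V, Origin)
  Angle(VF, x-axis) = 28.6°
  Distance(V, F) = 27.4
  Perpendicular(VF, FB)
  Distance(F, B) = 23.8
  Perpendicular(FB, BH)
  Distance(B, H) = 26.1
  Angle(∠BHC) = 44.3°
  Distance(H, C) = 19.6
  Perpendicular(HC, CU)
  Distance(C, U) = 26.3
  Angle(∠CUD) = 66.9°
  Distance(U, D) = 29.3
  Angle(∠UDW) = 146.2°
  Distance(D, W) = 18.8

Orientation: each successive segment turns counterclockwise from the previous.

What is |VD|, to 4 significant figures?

40.04

HC ⟂ CU, so CU runs at 74.30°; with |CU| = 26.3, U = (15.73, 41.53). ∠CUD = 66.9° gives UD at -172.6° from the x-axis; with |UD| = 29.3, D = (-13.32, 37.76). Then |VD| = |D − V| = 40.04.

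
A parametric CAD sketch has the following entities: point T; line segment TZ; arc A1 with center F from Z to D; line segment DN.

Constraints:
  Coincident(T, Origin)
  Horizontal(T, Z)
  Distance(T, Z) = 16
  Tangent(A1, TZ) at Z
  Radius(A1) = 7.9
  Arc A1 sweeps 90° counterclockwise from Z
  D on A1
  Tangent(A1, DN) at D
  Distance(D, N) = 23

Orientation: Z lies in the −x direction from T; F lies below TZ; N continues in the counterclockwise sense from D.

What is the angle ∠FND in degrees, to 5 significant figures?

18.956°

On A1, Z sits at bearing 90° from F; a 90° counterclockwise sweep puts D at bearing 180°, so D = F + 7.9·(cos 180°, sin 180°) = (-23.900, -7.9000). A1 meets DN tangentially, so FD is at right angles to DN, so DN runs along (−sin 180°, cos 180°); with |DN| = 23.0, N = (-23.900, -30.900). Then cos ∠FND = NF·ND / (|NF||ND|), giving 18.956°.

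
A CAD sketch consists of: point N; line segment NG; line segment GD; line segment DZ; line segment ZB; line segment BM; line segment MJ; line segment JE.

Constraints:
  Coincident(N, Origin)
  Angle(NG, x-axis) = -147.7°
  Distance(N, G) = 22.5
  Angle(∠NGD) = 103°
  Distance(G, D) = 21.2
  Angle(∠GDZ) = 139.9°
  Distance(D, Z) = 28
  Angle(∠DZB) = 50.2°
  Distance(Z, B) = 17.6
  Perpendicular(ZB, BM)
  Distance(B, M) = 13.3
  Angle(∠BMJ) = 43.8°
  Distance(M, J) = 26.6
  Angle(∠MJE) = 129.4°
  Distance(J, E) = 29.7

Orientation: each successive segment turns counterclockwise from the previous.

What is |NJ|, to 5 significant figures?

49.544

N is at the origin; NG runs at -147.7° with length 22.5, so G = (-19.018, -12.023). ∠NGD = 103.0° gives GD at -70.700° from the x-axis; with |GD| = 21.2, D = (-12.011, -32.032). ∠GDZ = 139.9° gives DZ at -30.600° from the x-axis; with |DZ| = 28.0, Z = (12.089, -46.285). ∠DZB = 50.2° gives ZB at 99.200° from the x-axis; with |ZB| = 17.6, B = (9.2754, -28.911). ZB ⟂ BM, so BM runs at -170.80°; with |BM| = 13.3, M = (-3.8535, -31.037). ∠BMJ = 43.8° gives MJ at -34.600° from the x-axis; with |MJ| = 26.6, J = (18.042, -46.142). Then |NJ| = |J − N| = 49.544.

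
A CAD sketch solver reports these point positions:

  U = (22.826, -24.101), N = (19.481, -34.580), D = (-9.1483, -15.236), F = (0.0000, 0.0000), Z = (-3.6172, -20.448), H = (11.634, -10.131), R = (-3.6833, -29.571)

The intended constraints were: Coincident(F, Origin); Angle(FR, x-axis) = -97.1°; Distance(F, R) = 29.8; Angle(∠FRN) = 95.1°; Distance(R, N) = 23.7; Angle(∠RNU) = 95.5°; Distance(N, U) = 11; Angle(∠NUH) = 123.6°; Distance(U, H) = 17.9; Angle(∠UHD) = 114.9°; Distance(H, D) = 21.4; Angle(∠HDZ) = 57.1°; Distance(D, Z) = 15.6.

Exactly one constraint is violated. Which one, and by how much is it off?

Distance(D, Z) = 15.6 — off by 8.00.

F = (0.00, 0.00) ✓; FR at -97.10° ✓; |FR| = 29.80 ✓; ∠FRN = 95.10° ✓; |RN| = 23.70 ✓; ∠RNU = 95.50° ✓; |NU| = 11.00 ✓; ∠NUH = 123.6° ✓; |UH| = 17.90 ✓; ∠UHD = 114.9° ✓; |HD| = 21.40 ✓; ∠HDZ = 57.10° ✓; |DZ| = 7.600 ✗.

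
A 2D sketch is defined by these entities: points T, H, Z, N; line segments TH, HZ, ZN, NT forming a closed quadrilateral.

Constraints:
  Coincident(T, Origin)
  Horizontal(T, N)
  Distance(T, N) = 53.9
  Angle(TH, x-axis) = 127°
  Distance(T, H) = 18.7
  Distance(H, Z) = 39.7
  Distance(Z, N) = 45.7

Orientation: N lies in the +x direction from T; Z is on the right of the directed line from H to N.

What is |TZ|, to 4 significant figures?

21.02

T is at the origin; TN is horizontal with |TN| = 53.9 and N in +x, so N = (53.9, 0). TH runs at 127.0° with |TH| = 18.7, so H = (-11.25, 14.93). Z is determined by |HZ| = 39.7 and |ZN| = 45.7 together: it lies at the intersection of circle(H, 39.7) and circle(N, 45.7). With |HN| = 66.84, the foot of the radical line on HN is 29.59 from H and the perpendicular offset is √(39.7² − 29.59²) = 26.47. Taking the right-of-HN solution: Z = (11.67, -17.48).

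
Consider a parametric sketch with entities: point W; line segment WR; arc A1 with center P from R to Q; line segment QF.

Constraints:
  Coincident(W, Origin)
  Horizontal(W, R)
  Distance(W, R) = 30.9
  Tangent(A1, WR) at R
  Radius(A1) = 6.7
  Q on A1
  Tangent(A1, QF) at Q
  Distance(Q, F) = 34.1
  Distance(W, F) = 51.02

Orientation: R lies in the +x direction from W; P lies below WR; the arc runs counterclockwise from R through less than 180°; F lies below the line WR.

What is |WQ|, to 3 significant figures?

25.5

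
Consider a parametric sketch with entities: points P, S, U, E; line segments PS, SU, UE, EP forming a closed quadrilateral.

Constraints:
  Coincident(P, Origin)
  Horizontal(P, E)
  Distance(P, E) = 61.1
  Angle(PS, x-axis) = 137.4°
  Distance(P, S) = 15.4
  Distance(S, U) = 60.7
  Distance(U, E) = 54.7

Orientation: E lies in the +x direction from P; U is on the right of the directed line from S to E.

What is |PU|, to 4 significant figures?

45.80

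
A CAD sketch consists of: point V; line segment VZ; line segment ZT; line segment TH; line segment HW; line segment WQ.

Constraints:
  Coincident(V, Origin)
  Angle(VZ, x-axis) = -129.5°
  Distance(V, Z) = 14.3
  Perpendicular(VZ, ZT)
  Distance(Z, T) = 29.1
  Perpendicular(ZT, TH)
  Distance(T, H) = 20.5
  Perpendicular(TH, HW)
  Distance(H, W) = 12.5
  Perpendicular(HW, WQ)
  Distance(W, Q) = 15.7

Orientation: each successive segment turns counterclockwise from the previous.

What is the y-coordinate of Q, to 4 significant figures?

-17.89

V is at the origin; VZ runs at -129.5° with length 14.3, so Z = (-9.096, -11.03). The perpendicularity gives ZT at right angles to VZ, so ZT runs at -39.50°; with |ZT| = 29.1, T = (13.36, -29.54). ZT is perpendicular to TH, so TH runs at 50.50°; with |TH| = 20.5, H = (26.40, -13.73). The perpendicularity gives HW at right angles to TH, so HW runs at 140.5°; with |HW| = 12.5, W = (16.75, -5.775). HW ⟂ WQ, so WQ runs at -129.5°; with |WQ| = 15.7, Q = (6.766, -17.89). So Q.y = -17.89.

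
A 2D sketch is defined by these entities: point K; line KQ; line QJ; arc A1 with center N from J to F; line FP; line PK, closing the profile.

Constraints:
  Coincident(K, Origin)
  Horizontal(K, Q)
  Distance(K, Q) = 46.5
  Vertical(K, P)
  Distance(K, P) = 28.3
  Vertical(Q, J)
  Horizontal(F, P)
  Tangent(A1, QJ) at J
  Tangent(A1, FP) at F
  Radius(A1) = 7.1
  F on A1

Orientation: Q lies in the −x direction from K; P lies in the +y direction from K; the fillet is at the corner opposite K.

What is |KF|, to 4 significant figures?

48.51

K is at the origin; K and Q share the same y with |KQ| = 46.5 and Q on the −x side, so Q = (-46.50, 0.000). K and P share the same x with |KP| = 28.3 and P on the +y side, so P = (0.000, 28.30). The virtual corner opposite K is at (-46.50, 28.30). Tangency of A1 to QJ means the radius NJ is perpendicular to QJ and A1 meets FP tangentially, so NF is at right angles to FP, with radius 7.1, so the center N sits 7.1 in from both sides at N = (-39.40, 21.20). That places the tangent points at J = (-46.50, 21.20) on QJ and F = (-39.40, 28.30) on FP. Then |KF| = |F − K| = 48.51.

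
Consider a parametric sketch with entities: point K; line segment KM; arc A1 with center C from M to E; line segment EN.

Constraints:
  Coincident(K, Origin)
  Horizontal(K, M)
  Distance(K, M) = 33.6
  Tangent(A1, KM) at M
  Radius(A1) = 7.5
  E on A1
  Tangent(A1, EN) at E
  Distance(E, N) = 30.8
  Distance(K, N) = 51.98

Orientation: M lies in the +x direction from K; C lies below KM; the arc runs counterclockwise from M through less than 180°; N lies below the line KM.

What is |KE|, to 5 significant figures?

27.971

K is at the origin; K and M share the same y with |KM| = 33.6 and M on the +x side, so M = (33.600, 0.0000). The tangent condition forces CM to be normal to KM, so C = M + (0, -7.5) = (33.600, -7.5000). Since CE ⟂ EN (tangency), |CN| = √(7.5² + 30.8²) = 31.700 regardless of where E sits on A1. So N lies on both circle(K, 51.98) and circle(C, 31.700); the below-KM intersection is N = (34.142, -39.195). E is the foot of the tangent from N: E = (26.344, -9.3987).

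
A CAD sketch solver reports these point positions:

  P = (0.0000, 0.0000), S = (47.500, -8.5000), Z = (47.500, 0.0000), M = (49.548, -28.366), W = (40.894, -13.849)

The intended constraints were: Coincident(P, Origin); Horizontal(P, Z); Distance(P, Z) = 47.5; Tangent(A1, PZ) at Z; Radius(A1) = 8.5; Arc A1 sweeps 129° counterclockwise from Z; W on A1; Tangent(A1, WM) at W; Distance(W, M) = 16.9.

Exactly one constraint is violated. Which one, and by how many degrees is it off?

Tangent(A1, WM) at W — off by 8.20°.

P = (0.00, 0.00) ✓; P.y = 0.00, Z.y = 0.00 ✓; |PZ| = 47.50 ✓; ∠(SZ, ZP) = 90.00° ✓; |SZ| = 8.500 ✓; bearing(S→W) − bearing(S→Z) = 129.0° ✓; |SW| = 8.500 ✓; ∠(SW, WM) = 98.20° ✗; |WM| = 16.90 ✓.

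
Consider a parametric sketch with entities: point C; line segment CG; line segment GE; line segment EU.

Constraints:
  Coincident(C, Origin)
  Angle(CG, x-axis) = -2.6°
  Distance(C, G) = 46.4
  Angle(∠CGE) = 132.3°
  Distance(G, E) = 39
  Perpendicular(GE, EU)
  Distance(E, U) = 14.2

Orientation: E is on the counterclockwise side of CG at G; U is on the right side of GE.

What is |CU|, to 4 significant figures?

85.36

C is at the origin; CG runs at -2.6° with length 46.4, so G = 46.4·(cos -2.6°, sin -2.6°) = (46.35, -2.105). ∠CGE = 132.3°, so GE runs at -2.6° + (180° − 132.3°) = 45.10° from the x-axis; with |GE| = 39.0, E = G + 39.0·(cos 45.10°, sin 45.10°) = (73.88, 25.52). The perpendicularity gives EU at right angles to GE; with |EU| = 14.2 on the right of GE, U = E + 14.2·(0.7083, -0.7059) = (83.94, 15.50). Then |CU| = |U − C| = 85.36.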